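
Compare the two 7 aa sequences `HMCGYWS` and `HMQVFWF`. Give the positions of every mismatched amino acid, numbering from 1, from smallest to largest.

Scanning 1-based: 3: C/Q; 4: G/V; 5: Y/F; 7: S/F.

3, 4, 5, 7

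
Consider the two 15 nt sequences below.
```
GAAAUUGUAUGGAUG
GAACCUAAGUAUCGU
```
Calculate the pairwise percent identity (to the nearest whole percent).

Mismatches at positions 4, 5, 7, 8, 9, 11, 12, 13, 14, 15 (1-based): 10 of 15.
Identical positions: 5/15 = 33.33% → 33%.

33%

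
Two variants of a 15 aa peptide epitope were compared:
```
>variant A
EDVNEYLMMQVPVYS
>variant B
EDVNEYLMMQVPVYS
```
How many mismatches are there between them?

The two sequences are identical at every position.

0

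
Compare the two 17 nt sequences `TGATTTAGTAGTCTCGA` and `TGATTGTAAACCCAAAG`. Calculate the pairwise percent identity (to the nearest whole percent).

41%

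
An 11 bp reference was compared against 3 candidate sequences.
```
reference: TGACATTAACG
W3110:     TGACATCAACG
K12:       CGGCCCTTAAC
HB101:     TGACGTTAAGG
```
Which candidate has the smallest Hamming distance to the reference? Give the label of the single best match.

W3110 differs at 1 site; K12 differs at 7 sites; HB101 differs at 2 sites. The closest is W3110.

W3110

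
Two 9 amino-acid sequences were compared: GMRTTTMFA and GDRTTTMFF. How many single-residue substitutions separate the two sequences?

2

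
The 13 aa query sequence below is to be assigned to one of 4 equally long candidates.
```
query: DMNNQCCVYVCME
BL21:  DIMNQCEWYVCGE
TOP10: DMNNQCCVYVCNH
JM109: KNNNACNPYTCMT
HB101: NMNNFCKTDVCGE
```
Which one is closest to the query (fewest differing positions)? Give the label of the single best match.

TOP10

BL21 differs at 5 positions; TOP10 differs at 2 positions; JM109 differs at 7 positions; HB101 differs at 6 positions. The closest is TOP10.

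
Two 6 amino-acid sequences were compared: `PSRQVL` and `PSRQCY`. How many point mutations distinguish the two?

2

Mismatches (1-based): position 5: V→C; position 6: L→Y.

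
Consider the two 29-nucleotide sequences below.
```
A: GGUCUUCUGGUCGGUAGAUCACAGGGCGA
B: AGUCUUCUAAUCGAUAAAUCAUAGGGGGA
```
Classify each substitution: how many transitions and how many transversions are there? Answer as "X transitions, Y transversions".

Transitions (purine↔purine or pyrimidine↔pyrimidine): 1 G→A, 9 G→A, 10 G→A, 14 G→A, 17 G→A, 22 C→U.
Transversions (purine↔pyrimidine): 27 C→G.

6 transitions, 1 transversion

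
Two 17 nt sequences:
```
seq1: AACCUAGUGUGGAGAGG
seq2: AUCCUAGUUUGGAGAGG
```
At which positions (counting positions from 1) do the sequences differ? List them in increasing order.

2, 9

Scanning 1-based: 2: A/U; 9: G/U.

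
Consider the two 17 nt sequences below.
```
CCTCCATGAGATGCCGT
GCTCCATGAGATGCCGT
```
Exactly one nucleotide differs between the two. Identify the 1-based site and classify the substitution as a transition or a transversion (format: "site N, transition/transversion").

site 1, transversion

Site 1 changes C→G. C is a pyrimidine and G is a purine, so this is a transversion.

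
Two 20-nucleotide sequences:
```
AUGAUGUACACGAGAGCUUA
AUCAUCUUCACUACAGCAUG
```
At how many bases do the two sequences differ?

Mismatches (1-based): base 3: G→C; base 6: G→C; base 8: A→U; base 12: G→U; base 14: G→C; base 18: U→A; base 20: A→G.

7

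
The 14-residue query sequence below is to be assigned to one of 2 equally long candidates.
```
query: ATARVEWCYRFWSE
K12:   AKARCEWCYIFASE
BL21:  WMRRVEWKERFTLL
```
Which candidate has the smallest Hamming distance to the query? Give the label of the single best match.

Hamming distances to query — K12: 4; BL21: 8.
Smallest is K12 with 4 mismatches.

K12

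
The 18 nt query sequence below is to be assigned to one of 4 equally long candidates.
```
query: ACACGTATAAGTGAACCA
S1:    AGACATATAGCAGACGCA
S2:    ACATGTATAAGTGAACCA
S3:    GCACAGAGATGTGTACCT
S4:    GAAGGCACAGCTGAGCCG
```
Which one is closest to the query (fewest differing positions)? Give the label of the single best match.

S2

Hamming distances to query — S1: 7; S2: 1; S3: 7; S4: 9.
Smallest is S2 with 1 mismatch.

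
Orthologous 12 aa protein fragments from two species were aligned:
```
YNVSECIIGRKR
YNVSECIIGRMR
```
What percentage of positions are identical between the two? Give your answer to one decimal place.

1 position differs (11), so 11 of 12 match: 11/12 = 91.67%.

91.7%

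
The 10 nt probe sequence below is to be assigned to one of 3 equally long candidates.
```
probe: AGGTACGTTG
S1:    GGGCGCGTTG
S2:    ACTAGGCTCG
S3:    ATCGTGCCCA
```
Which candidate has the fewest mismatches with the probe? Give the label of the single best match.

S1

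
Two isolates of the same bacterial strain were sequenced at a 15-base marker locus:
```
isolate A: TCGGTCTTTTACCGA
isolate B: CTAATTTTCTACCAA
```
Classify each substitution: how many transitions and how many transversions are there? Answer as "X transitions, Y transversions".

7 transitions, 0 transversions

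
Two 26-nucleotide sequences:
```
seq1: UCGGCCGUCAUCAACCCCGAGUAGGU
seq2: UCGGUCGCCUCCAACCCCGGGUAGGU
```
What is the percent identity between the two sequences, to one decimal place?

Mismatches at positions 5, 8, 10, 11, 20 (1-based): 5 of 26.
Identical positions: 21/26 = 80.77% → 80.8%.

80.8%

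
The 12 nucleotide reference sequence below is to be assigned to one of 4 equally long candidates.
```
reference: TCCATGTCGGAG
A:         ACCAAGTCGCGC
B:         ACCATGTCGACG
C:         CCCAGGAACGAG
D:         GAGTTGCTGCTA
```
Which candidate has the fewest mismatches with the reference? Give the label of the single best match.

A differs at 5 sites; B differs at 3 sites; C differs at 5 sites; D differs at 9 sites. The closest is B.

B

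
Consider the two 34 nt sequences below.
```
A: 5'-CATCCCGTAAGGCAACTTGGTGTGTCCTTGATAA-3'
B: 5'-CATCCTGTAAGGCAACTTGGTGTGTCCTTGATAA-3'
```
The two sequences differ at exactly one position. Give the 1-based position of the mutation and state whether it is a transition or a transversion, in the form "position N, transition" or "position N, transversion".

position 6, transition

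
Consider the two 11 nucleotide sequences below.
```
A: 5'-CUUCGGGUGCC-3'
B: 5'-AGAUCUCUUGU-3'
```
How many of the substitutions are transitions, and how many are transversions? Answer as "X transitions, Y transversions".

2 transitions, 8 transversions

Mismatches (1-based):
base 1: C→A (pyrimidine→purine, transversion)
base 2: U→G (pyrimidine→purine, transversion)
base 3: U→A (pyrimidine→purine, transversion)
base 4: C→U (pyrimidine→pyrimidine, transition)
base 5: G→C (purine→pyrimidine, transversion)
base 6: G→U (purine→pyrimidine, transversion)
base 7: G→C (purine→pyrimidine, transversion)
base 9: G→U (purine→pyrimidine, transversion)
base 10: C→G (pyrimidine→purine, transversion)
base 11: C→U (pyrimidine→pyrimidine, transition)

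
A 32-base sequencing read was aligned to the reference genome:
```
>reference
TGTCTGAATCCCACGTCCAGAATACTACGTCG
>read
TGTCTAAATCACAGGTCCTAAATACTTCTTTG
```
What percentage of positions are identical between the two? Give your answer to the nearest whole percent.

75%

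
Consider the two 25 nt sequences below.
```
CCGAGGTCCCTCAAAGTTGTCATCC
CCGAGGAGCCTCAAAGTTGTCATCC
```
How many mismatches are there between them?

2

Mismatches (1-based): position 7: T→A; position 8: C→G.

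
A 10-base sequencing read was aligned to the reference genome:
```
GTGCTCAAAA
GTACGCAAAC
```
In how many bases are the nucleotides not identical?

Comparing position by position, 3 bases differ: 3 (G/A), 5 (T/G), 10 (A/C).

3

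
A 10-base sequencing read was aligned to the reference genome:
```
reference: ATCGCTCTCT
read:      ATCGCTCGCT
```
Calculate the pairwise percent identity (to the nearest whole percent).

90%

Mismatch at position 8 (1-based): 1 of 10.
Identical positions: 9/10 = 90% → 90%.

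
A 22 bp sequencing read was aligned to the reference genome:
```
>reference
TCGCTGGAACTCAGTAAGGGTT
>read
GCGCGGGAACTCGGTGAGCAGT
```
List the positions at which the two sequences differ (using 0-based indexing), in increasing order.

0, 4, 12, 15, 18, 19, 20

Differences at position 0 (T→G), position 4 (T→G), position 12 (A→G), position 15 (A→G), position 18 (G→C), position 19 (G→A), position 20 (T→G).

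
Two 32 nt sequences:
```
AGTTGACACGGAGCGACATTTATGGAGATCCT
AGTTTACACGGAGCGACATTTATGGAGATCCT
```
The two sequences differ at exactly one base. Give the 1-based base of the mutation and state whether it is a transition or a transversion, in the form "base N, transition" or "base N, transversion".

base 5, transversion

The sequences differ only at base 5: G→T (purine→pyrimidine), a transversion.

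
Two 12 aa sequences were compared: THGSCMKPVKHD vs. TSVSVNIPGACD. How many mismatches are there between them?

The sequences differ at residues 2, 3, 5, 6, 7, 9, 10, 11 (1-based) — 8 in total.

8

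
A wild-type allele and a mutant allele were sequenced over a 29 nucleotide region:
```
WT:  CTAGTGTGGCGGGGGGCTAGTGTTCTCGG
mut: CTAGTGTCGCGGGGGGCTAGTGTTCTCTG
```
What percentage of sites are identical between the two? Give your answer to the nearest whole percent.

93%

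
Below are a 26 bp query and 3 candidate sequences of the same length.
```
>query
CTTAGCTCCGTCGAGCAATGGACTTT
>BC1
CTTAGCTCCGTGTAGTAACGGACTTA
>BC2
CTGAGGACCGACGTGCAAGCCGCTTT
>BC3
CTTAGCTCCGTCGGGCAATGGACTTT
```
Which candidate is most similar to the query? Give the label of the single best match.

BC3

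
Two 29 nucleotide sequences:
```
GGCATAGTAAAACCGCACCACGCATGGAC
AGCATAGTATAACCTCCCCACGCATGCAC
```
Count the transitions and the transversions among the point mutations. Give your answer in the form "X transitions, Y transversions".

1 transition, 4 transversions

Mismatches (1-based):
base 1: G→A (purine→purine, transition)
base 10: A→T (purine→pyrimidine, transversion)
base 15: G→T (purine→pyrimidine, transversion)
base 17: A→C (purine→pyrimidine, transversion)
base 27: G→C (purine→pyrimidine, transversion)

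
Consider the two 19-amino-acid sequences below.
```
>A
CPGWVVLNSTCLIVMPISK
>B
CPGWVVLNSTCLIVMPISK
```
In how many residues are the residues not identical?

0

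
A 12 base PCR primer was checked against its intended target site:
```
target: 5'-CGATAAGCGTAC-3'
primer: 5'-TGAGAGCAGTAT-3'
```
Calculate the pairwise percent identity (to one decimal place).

6 positions differ (1, 4, 6, 7, 8, 12), so 6 of 12 match: 6/12 = 50%.

50.0%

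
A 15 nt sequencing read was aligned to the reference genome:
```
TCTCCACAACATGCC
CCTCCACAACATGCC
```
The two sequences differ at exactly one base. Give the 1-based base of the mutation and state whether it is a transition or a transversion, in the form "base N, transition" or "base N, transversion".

base 1, transition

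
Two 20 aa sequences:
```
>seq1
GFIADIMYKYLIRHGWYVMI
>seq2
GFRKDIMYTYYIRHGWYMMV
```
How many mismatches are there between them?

The sequences differ at residues 3, 4, 9, 11, 18, 20 (1-based) — 6 in total.

6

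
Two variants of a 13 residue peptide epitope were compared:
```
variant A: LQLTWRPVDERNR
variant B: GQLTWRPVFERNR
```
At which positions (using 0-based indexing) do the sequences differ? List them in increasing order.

Differences at position 0 (L→G), position 8 (D→F).

0, 8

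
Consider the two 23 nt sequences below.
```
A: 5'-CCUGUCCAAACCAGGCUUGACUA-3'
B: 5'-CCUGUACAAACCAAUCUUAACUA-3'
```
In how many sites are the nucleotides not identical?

Comparing position by position, 4 sites differ: 6 (C/A), 14 (G/A), 15 (G/U), 19 (G/A).

4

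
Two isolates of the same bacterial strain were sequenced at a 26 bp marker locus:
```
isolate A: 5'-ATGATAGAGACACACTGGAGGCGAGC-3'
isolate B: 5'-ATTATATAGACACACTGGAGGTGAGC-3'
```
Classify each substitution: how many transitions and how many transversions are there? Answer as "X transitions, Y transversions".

1 transition, 2 transversions

Mismatches (1-based):
base 3: G→T (purine→pyrimidine, transversion)
base 7: G→T (purine→pyrimidine, transversion)
base 22: C→T (pyrimidine→pyrimidine, transition)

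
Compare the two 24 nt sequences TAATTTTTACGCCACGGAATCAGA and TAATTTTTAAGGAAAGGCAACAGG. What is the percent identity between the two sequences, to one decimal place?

7 positions differ (10, 12, 13, 15, 18, 20, 24), so 17 of 24 match: 17/24 = 70.83%.

70.8%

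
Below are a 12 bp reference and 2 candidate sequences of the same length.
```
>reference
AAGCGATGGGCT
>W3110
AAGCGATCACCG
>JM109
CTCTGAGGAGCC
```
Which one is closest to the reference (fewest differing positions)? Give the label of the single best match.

W3110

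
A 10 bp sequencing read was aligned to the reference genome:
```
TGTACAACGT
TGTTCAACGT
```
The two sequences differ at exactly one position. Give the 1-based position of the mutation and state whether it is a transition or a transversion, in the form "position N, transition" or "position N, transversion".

position 4, transversion

Position 4 changes A→T. A is a purine and T is a pyrimidine, so this is a transversion.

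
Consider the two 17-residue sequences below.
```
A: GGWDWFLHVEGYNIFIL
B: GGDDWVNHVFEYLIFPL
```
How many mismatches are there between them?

The sequences differ at positions 3, 6, 7, 10, 11, 13, 16 (1-based) — 7 in total.

7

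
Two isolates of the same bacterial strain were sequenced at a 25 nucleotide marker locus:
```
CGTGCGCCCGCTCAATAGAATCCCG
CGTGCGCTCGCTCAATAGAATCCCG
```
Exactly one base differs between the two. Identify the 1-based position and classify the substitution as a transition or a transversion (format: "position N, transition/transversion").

position 8, transition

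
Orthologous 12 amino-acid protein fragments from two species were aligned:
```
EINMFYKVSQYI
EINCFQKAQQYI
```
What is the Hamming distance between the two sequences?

4

Mismatches (1-based): residue 4: M→C; residue 6: Y→Q; residue 8: V→A; residue 9: S→Q.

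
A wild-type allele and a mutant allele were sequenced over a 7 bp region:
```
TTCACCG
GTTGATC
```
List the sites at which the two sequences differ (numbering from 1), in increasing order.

Scanning 1-based: 1: T/G; 3: C/T; 4: A/G; 5: C/A; 6: C/T; 7: G/C.

1, 3, 4, 5, 6, 7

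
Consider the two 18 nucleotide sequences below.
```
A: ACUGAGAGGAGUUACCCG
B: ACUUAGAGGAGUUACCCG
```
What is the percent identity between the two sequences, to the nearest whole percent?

Mismatch at position 4 (1-based): 1 of 18.
Identical positions: 17/18 = 94.44% → 94%.

94%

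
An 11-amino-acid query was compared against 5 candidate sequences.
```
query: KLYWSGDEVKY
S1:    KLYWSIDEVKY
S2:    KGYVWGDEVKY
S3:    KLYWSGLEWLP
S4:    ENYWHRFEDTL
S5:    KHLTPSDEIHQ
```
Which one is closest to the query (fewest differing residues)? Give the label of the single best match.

S1

Hamming distances to query — S1: 1; S2: 3; S3: 4; S4: 8; S5: 8.
Smallest is S1 with 1 mismatch.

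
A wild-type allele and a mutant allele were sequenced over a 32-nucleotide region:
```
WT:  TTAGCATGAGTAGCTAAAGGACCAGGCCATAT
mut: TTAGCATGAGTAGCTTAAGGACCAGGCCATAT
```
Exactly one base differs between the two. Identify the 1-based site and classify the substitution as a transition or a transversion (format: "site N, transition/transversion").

Site 16 changes A→T. A is a purine and T is a pyrimidine, so this is a transversion.

site 16, transversion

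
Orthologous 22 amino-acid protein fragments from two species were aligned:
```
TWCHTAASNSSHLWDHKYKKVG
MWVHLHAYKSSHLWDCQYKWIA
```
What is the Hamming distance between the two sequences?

11

Comparing position by position, 11 positions differ: 1 (T/M), 3 (C/V), 5 (T/L), 6 (A/H), 8 (S/Y), 9 (N/K), 16 (H/C), 17 (K/Q), 20 (K/W), 21 (V/I), 22 (G/A).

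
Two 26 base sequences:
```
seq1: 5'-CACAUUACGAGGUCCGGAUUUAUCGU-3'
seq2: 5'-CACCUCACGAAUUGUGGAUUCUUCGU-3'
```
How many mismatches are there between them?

The sequences differ at sites 4, 6, 11, 12, 14, 15, 21, 22 (1-based) — 8 in total.

8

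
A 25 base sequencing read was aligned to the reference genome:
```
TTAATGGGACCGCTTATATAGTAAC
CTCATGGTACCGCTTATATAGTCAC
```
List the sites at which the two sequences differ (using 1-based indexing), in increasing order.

1, 3, 8, 23

Differences at site 1 (T→C), site 3 (A→C), site 8 (G→T), site 23 (A→C).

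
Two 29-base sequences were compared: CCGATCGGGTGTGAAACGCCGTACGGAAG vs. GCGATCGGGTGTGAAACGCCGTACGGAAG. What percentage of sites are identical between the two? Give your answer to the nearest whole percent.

1 position differs (1), so 28 of 29 match: 28/29 = 96.55%.

97%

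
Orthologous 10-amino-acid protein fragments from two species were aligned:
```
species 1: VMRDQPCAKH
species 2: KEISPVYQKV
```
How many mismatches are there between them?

Comparing position by position, 9 positions differ: 1 (V/K), 2 (M/E), 3 (R/I), 4 (D/S), 5 (Q/P), 6 (P/V), 7 (C/Y), 8 (A/Q), 10 (H/V).

9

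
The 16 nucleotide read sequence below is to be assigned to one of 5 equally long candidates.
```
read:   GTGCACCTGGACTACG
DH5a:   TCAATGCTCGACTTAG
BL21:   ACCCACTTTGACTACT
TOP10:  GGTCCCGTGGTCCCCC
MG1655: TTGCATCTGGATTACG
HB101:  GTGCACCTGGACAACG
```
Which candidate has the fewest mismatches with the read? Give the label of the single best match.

HB101

DH5a differs at 9 bases; BL21 differs at 6 bases; TOP10 differs at 8 bases; MG1655 differs at 3 bases; HB101 differs at 1 base. The closest is HB101.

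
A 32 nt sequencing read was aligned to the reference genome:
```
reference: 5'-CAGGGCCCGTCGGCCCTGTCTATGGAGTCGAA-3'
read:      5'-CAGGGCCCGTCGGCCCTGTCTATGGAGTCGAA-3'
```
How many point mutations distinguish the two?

The two sequences are identical at every position.

0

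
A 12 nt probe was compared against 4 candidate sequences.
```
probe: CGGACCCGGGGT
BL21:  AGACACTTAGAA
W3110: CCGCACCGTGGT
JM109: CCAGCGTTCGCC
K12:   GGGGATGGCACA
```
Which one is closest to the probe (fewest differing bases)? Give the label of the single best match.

W3110

BL21 differs at 9 bases; W3110 differs at 4 bases; JM109 differs at 9 bases; K12 differs at 9 bases. The closest is W3110.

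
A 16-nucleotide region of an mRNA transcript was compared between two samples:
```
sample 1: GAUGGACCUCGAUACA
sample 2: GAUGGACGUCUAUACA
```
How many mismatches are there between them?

2

Comparing position by position, 2 bases differ: 8 (C/G), 11 (G/U).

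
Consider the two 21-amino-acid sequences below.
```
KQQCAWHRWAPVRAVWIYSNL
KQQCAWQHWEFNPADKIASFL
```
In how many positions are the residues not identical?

Comparing position by position, 10 positions differ: 7 (H/Q), 8 (R/H), 10 (A/E), 11 (P/F), 12 (V/N), 13 (R/P), 15 (V/D), 16 (W/K), 18 (Y/A), 20 (N/F).

10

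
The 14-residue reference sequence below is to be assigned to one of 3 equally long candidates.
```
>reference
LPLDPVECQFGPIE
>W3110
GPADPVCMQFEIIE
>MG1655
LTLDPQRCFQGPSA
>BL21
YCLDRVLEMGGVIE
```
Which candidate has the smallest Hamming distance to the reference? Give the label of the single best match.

Hamming distances to reference — W3110: 6; MG1655: 7; BL21: 8.
Smallest is W3110 with 6 mismatches.

W3110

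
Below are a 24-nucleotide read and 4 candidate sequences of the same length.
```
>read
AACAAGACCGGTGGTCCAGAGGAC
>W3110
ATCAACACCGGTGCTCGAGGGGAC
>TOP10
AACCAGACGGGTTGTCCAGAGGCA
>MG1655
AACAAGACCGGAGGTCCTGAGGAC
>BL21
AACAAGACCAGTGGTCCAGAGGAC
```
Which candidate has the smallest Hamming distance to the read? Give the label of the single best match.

Hamming distances to read — W3110: 5; TOP10: 5; MG1655: 2; BL21: 1.
Smallest is BL21 with 1 mismatch.

BL21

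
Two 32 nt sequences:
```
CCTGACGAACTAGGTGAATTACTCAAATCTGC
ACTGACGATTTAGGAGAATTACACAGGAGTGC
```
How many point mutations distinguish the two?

Comparing position by position, 9 positions differ: 1 (C/A), 9 (A/T), 10 (C/T), 15 (T/A), 23 (T/A), 26 (A/G), 27 (A/G), 28 (T/A), 29 (C/G).

9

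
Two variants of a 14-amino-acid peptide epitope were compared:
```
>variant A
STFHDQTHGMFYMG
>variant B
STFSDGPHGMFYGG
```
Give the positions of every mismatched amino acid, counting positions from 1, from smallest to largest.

4, 6, 7, 13

Differences at position 4 (H→S), position 6 (Q→G), position 7 (T→P), position 13 (M→G).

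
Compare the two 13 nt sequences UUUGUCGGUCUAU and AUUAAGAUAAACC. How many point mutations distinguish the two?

Comparing position by position, 11 bases differ: 1 (U/A), 4 (G/A), 5 (U/A), 6 (C/G), 7 (G/A), 8 (G/U), 9 (U/A), 10 (C/A), 11 (U/A), 12 (A/C), 13 (U/C).

11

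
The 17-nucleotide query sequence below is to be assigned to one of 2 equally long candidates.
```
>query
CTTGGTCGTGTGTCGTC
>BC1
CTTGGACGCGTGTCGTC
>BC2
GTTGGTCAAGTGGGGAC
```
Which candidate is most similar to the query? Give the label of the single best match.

BC1 differs at 2 sites; BC2 differs at 6 sites. The closest is BC1.

BC1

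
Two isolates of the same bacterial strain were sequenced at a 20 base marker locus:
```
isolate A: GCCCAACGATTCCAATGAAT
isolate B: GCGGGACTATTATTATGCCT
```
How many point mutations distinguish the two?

Comparing position by position, 9 sites differ: 3 (C/G), 4 (C/G), 5 (A/G), 8 (G/T), 12 (C/A), 13 (C/T), 14 (A/T), 18 (A/C), 19 (A/C).

9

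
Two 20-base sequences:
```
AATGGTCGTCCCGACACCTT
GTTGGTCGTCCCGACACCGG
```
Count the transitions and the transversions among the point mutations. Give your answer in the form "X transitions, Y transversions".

Transitions (purine↔purine or pyrimidine↔pyrimidine): 1 A→G.
Transversions (purine↔pyrimidine): 2 A→T, 19 T→G, 20 T→G.

1 transition, 3 transversions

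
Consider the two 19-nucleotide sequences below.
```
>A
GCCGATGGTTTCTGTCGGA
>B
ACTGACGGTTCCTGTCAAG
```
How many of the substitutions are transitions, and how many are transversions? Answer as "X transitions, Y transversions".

Mismatches (1-based):
site 1: G→A (purine→purine, transition)
site 3: C→T (pyrimidine→pyrimidine, transition)
site 6: T→C (pyrimidine→pyrimidine, transition)
site 11: T→C (pyrimidine→pyrimidine, transition)
site 17: G→A (purine→purine, transition)
site 18: G→A (purine→purine, transition)
site 19: A→G (purine→purine, transition)

7 transitions, 0 transversions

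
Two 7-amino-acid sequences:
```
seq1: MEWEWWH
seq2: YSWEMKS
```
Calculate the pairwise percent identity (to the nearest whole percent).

5 positions differ (1, 2, 5, 6, 7), so 2 of 7 match: 2/7 = 28.57%.

29%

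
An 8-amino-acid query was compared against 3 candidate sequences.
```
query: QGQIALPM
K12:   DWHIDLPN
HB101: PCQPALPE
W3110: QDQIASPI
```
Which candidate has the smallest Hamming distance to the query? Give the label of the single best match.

K12 differs at 5 residues; HB101 differs at 4 residues; W3110 differs at 3 residues. The closest is W3110.

W3110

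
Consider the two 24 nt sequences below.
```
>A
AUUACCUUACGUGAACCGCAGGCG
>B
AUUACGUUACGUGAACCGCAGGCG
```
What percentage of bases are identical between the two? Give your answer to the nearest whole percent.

96%

1 position differs (6), so 23 of 24 match: 23/24 = 95.83%.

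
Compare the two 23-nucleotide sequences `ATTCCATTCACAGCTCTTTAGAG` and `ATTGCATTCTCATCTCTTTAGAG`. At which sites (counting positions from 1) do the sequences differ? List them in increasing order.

4, 10, 13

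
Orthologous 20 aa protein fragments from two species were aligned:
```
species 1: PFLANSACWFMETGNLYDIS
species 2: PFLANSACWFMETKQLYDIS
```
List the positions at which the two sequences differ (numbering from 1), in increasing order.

14, 15

Scanning 1-based: 14: G/K; 15: N/Q.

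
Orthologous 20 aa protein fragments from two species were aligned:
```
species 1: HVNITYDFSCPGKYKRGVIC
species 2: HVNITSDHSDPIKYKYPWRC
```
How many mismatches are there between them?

The sequences differ at positions 6, 8, 10, 12, 16, 17, 18, 19 (1-based) — 8 in total.

8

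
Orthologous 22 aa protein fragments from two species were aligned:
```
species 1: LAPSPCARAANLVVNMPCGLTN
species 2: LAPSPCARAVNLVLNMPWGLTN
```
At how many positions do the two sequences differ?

3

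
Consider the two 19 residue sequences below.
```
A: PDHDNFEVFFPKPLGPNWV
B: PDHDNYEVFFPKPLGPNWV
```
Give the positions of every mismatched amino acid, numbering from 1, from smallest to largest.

6

Scanning 1-based: 6: F/Y.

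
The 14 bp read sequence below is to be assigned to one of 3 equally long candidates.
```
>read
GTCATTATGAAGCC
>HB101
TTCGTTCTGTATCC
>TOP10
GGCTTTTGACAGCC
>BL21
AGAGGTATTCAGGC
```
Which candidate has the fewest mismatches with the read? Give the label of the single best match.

HB101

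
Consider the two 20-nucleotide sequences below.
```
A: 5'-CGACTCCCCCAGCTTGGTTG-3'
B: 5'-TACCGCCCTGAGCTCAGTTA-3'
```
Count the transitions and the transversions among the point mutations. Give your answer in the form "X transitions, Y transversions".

Mismatches (1-based):
base 1: C→T (pyrimidine→pyrimidine, transition)
base 2: G→A (purine→purine, transition)
base 3: A→C (purine→pyrimidine, transversion)
base 5: T→G (pyrimidine→purine, transversion)
base 9: C→T (pyrimidine→pyrimidine, transition)
base 10: C→G (pyrimidine→purine, transversion)
base 15: T→C (pyrimidine→pyrimidine, transition)
base 16: G→A (purine→purine, transition)
base 20: G→A (purine→purine, transition)

6 transitions, 3 transversions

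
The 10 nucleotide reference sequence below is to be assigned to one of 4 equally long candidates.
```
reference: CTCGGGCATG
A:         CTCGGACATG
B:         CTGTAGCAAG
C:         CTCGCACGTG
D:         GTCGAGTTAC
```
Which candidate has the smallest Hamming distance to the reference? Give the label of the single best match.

Hamming distances to reference — A: 1; B: 4; C: 3; D: 6.
Smallest is A with 1 mismatch.

A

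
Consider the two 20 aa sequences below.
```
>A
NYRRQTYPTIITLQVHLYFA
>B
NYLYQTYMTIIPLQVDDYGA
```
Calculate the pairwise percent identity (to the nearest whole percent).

65%

7 positions differ (3, 4, 8, 12, 16, 17, 19), so 13 of 20 match: 13/20 = 65%.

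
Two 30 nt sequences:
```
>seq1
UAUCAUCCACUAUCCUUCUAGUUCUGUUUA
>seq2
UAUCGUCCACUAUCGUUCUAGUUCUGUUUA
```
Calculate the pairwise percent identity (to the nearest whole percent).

2 positions differ (5, 15), so 28 of 30 match: 28/30 = 93.33%.

93%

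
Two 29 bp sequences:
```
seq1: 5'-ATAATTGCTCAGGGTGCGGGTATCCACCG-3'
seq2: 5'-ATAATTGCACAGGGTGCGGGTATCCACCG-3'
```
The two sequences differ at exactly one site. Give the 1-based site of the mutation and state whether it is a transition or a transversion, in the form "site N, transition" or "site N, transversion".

The sequences differ only at site 9: T→A (pyrimidine→purine), a transversion.

site 9, transversion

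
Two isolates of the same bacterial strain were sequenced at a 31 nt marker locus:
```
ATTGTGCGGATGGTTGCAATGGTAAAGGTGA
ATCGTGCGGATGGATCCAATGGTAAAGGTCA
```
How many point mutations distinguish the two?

The sequences differ at sites 3, 14, 16, 30 (1-based) — 4 in total.

4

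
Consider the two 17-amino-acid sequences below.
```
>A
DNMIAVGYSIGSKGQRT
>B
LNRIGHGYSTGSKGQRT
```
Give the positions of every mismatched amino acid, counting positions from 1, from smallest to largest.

Scanning 1-based: 1: D/L; 3: M/R; 5: A/G; 6: V/H; 10: I/T.

1, 3, 5, 6, 10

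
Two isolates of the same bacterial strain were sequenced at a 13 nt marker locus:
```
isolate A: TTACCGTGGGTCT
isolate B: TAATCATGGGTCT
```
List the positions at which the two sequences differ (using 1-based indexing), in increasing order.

Scanning 1-based: 2: T/A; 4: C/T; 6: G/A.

2, 4, 6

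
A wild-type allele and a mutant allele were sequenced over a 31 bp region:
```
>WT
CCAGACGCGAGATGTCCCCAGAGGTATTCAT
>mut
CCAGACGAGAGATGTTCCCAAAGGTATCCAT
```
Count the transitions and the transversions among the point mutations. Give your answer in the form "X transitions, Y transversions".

3 transitions, 1 transversion

Mismatches (1-based):
base 8: C→A (pyrimidine→purine, transversion)
base 16: C→T (pyrimidine→pyrimidine, transition)
base 21: G→A (purine→purine, transition)
base 28: T→C (pyrimidine→pyrimidine, transition)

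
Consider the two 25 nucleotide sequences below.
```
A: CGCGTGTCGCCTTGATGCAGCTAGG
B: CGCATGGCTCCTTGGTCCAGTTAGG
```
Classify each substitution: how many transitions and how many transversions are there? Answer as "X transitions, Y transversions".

3 transitions, 3 transversions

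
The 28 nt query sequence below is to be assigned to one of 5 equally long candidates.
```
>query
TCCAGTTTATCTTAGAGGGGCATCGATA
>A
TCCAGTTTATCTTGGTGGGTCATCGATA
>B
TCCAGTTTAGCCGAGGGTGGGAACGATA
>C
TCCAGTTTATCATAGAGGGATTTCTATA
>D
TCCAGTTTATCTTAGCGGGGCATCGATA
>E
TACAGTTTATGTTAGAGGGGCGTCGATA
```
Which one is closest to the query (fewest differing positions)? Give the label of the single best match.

A differs at 3 positions; B differs at 7 positions; C differs at 5 positions; D differs at 1 position; E differs at 3 positions. The closest is D.

D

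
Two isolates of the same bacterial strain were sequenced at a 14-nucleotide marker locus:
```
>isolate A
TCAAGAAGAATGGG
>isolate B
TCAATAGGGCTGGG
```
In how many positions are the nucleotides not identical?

Mismatches (1-based): position 5: G→T; position 7: A→G; position 9: A→G; position 10: A→C.

4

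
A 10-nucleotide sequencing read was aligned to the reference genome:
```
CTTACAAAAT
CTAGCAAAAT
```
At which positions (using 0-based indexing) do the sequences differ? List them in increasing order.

Scanning 0-based: 2: T/A; 3: A/G.

2, 3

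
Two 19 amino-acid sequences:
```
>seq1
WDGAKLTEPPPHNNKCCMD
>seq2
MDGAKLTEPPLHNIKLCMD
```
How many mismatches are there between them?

4

Mismatches (1-based): position 1: W→M; position 11: P→L; position 14: N→I; position 16: C→L.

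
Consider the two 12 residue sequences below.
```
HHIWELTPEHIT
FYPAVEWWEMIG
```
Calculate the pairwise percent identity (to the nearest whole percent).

10 positions differ (1, 2, 3, 4, 5, 6, 7, 8, 10, 12), so 2 of 12 match: 2/12 = 16.67%.

17%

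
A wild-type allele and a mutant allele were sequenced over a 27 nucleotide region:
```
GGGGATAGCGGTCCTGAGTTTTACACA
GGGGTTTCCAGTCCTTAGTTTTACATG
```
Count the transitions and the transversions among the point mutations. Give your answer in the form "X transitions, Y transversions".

3 transitions, 4 transversions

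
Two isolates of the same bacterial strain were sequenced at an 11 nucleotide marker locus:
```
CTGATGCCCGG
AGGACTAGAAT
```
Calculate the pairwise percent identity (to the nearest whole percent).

9 positions differ (1, 2, 5, 6, 7, 8, 9, 10, 11), so 2 of 11 match: 2/11 = 18.18%.

18%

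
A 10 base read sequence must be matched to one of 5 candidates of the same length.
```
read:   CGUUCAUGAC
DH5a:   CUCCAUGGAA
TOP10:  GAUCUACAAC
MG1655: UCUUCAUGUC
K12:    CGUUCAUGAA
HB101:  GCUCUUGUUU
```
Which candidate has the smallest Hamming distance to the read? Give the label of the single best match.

DH5a differs at 7 sites; TOP10 differs at 6 sites; MG1655 differs at 3 sites; K12 differs at 1 site; HB101 differs at 9 sites. The closest is K12.

K12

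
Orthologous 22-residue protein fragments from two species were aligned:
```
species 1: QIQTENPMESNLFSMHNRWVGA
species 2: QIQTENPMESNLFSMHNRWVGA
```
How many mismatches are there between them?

0

The two sequences are identical at every position.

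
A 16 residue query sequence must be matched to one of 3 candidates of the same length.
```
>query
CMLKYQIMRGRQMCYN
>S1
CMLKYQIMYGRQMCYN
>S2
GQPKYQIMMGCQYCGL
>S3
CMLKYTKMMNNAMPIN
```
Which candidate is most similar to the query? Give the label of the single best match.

S1

S1 differs at 1 position; S2 differs at 8 positions; S3 differs at 8 positions. The closest is S1.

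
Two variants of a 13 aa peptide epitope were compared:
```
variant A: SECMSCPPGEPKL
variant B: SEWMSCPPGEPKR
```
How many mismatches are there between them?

Mismatches (1-based): residue 3: C→W; residue 13: L→R.

2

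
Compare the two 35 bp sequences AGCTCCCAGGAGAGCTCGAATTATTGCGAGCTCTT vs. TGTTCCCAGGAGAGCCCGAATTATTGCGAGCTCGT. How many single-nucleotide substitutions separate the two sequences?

4

Comparing position by position, 4 positions differ: 1 (A/T), 3 (C/T), 16 (T/C), 34 (T/G).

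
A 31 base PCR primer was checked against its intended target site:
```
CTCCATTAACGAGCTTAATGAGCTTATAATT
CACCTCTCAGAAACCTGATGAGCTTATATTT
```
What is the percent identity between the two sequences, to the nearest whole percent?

10 positions differ (2, 5, 6, 8, 10, 11, 13, 15, 17, 29), so 21 of 31 match: 21/31 = 67.74%.

68%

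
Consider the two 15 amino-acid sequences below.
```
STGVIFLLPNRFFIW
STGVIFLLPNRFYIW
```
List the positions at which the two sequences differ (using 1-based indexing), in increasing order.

13

Scanning 1-based: 13: F/Y.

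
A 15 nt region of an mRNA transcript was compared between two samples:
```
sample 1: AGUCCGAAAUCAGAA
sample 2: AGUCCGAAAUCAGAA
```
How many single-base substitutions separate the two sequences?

0

The two sequences are identical at every position.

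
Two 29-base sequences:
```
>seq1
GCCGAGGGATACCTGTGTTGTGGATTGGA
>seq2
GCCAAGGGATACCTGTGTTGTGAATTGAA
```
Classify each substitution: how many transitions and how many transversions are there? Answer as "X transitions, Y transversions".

3 transitions, 0 transversions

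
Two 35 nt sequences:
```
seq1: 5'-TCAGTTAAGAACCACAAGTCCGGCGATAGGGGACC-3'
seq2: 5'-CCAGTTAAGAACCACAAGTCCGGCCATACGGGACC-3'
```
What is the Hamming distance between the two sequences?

Comparing position by position, 3 sites differ: 1 (T/C), 25 (G/C), 29 (G/C).

3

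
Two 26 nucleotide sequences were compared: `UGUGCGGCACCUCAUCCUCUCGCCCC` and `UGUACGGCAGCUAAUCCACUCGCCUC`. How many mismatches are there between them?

Comparing position by position, 5 sites differ: 4 (G/A), 10 (C/G), 13 (C/A), 18 (U/A), 25 (C/U).

5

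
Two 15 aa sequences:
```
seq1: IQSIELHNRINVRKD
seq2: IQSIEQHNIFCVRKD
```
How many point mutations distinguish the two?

4

Comparing position by position, 4 residues differ: 6 (L/Q), 9 (R/I), 10 (I/F), 11 (N/C).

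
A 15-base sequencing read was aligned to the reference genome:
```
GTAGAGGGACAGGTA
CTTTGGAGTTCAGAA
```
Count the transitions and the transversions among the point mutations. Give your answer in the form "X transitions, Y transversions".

4 transitions, 6 transversions

Mismatches (1-based):
position 1: G→C (purine→pyrimidine, transversion)
position 3: A→T (purine→pyrimidine, transversion)
position 4: G→T (purine→pyrimidine, transversion)
position 5: A→G (purine→purine, transition)
position 7: G→A (purine→purine, transition)
position 9: A→T (purine→pyrimidine, transversion)
position 10: C→T (pyrimidine→pyrimidine, transition)
position 11: A→C (purine→pyrimidine, transversion)
position 12: G→A (purine→purine, transition)
position 14: T→A (pyrimidine→purine, transversion)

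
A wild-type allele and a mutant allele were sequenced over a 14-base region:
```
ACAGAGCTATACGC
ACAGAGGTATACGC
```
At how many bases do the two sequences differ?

1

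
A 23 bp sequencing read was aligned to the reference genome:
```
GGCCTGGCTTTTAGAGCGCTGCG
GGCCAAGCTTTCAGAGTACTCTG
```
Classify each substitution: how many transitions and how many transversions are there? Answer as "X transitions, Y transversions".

Mismatches (1-based):
base 5: T→A (pyrimidine→purine, transversion)
base 6: G→A (purine→purine, transition)
base 12: T→C (pyrimidine→pyrimidine, transition)
base 17: C→T (pyrimidine→pyrimidine, transition)
base 18: G→A (purine→purine, transition)
base 21: G→C (purine→pyrimidine, transversion)
base 22: C→T (pyrimidine→pyrimidine, transition)

5 transitions, 2 transversions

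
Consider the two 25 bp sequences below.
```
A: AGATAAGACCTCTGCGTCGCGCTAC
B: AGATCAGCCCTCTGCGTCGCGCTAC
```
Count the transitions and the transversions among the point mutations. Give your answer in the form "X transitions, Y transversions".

0 transitions, 2 transversions

Transitions (purine↔purine or pyrimidine↔pyrimidine): none.
Transversions (purine↔pyrimidine): 5 A→C, 8 A→C.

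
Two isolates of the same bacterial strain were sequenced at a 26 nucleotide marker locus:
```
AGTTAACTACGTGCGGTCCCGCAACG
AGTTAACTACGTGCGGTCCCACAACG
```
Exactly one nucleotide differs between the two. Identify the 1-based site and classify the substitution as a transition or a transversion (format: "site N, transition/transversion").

site 21, transition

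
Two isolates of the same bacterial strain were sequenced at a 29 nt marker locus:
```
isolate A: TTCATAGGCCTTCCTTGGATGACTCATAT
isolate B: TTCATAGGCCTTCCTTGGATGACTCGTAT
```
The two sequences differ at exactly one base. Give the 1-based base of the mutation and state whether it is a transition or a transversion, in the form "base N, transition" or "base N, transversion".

Base 26 changes A→G. A is a purine and G is a purine, so this is a transition.

base 26, transition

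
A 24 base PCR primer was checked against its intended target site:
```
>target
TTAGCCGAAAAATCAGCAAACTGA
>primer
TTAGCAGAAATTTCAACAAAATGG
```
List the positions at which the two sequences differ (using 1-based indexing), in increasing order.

6, 11, 12, 16, 21, 24

Differences at position 6 (C→A), position 11 (A→T), position 12 (A→T), position 16 (G→A), position 21 (C→A), position 24 (A→G).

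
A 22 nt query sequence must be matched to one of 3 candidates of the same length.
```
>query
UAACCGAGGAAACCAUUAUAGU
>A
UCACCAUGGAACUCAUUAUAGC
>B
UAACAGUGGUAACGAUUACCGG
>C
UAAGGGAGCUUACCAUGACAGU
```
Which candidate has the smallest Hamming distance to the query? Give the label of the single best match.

Hamming distances to query — A: 6; B: 7; C: 7.
Smallest is A with 6 mismatches.

A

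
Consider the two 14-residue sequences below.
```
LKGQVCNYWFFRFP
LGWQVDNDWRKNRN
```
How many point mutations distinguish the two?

Comparing position by position, 9 positions differ: 2 (K/G), 3 (G/W), 6 (C/D), 8 (Y/D), 10 (F/R), 11 (F/K), 12 (R/N), 13 (F/R), 14 (P/N).

9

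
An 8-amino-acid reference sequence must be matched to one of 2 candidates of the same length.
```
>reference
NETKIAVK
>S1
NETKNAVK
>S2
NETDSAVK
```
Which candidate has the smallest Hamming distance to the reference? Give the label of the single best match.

S1

Hamming distances to reference — S1: 1; S2: 2.
Smallest is S1 with 1 mismatch.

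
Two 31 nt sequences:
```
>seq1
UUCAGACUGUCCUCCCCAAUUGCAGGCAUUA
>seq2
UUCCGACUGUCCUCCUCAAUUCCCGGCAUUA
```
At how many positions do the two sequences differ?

4

The sequences differ at positions 4, 16, 22, 24 (1-based) — 4 in total.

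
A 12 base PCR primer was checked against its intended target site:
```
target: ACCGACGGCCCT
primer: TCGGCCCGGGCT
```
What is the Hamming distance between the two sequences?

Comparing position by position, 6 positions differ: 1 (A/T), 3 (C/G), 5 (A/C), 7 (G/C), 9 (C/G), 10 (C/G).

6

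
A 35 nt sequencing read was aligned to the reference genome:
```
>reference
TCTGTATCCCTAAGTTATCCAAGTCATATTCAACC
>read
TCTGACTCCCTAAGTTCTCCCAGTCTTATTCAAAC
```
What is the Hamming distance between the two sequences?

6

The sequences differ at positions 5, 6, 17, 21, 26, 34 (1-based) — 6 in total.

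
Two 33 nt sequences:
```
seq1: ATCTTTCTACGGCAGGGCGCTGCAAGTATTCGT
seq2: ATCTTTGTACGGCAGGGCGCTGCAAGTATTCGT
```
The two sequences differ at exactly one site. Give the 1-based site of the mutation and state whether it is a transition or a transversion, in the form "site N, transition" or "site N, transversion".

site 7, transversion

The sequences differ only at site 7: C→G (pyrimidine→purine), a transversion.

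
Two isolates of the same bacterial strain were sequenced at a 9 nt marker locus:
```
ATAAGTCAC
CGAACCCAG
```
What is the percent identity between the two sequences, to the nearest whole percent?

44%

Mismatches at positions 1, 2, 5, 6, 9 (1-based): 5 of 9.
Identical positions: 4/9 = 44.44% → 44%.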